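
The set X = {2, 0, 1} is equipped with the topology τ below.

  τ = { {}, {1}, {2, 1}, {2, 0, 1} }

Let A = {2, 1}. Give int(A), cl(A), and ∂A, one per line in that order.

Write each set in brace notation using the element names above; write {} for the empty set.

interior: largest open inside A is {2, 1} (from {}, {1}, {2, 1})
cl via duality: int({0}) = {}, so X∖{} = {2, 0, 1}
cl∖int = {0}

int(A) = {2, 1}
cl(A)  = {2, 0, 1}
∂A     = {0}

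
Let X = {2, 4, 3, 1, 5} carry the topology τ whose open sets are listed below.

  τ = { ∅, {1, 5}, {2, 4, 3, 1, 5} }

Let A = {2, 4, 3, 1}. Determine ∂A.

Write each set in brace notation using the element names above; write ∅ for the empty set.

{2, 4, 3, 1, 5}

interior: largest open inside A is ∅ (from ∅)
cl via duality: int({5}) = ∅, so X∖∅ = {2, 4, 3, 1, 5}
cl∖int = {2, 4, 3, 1, 5}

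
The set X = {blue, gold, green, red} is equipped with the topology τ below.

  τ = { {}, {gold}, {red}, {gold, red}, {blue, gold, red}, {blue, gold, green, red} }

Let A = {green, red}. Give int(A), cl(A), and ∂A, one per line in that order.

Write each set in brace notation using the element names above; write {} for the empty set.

open subsets of A: {}, {red}; so int(A) = {red}
closure: X∖int(X∖A) = X∖{gold} = {blue, green, red}
∂A = {blue, green, red} minus {red} = {blue, green}

int(A) = {red}
cl(A)  = {blue, green, red}
∂A     = {blue, green}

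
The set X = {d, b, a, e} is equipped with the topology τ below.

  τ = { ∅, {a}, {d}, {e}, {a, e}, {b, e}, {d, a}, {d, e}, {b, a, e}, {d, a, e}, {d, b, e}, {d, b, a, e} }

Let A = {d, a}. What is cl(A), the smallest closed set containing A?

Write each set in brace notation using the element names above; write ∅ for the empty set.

complement {b, e}; its interior {b, e}; cl(A) = X∖{b, e} = {d, a}

{d, a}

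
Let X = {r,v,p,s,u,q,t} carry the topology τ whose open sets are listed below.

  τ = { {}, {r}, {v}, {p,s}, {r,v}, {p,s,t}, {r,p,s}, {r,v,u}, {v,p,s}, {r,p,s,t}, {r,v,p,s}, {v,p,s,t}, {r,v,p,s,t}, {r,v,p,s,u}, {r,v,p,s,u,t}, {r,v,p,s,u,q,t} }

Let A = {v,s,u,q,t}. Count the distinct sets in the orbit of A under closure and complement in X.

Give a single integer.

X∖A={r,p}, int(X∖A)={r}, hence cl(A)={v,p,s,u,q,t}
Orbit (k=closure, c=complement):
  1. A     = {v,s,u,q,t}
  2. kA    = {v,p,s,u,q,t}
  3. cA    = {r,p}
  4. ckA   = {r}
  5. kcA   = {r,p,s,u,q,t}
  6. kckA  = {r,u,q}
  7. ckcA  = {v}
  8. ckckA = {v,p,s,t}
  9. kckcA = {v,u,q}
  10. ckckcA = {r,p,s,t}
(closed under both — stop)

10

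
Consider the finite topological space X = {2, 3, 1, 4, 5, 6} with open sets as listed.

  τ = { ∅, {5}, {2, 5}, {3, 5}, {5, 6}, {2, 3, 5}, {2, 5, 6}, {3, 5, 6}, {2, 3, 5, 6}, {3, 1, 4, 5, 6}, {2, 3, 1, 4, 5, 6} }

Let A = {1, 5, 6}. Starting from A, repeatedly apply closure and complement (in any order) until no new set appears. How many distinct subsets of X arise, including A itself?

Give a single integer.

X∖A={2, 3, 4}, int(X∖A)=∅, hence cl(A)={2, 3, 1, 4, 5, 6}
Orbit (k=closure, c=complement):
  1. A     = {1, 5, 6}
  2. kA    = {2, 3, 1, 4, 5, 6}
  3. cA    = {2, 3, 4}
  4. ckA   = ∅
  5. kcA   = {2, 3, 1, 4}
  6. ckcA  = {5, 6}
(closed under both — stop)

6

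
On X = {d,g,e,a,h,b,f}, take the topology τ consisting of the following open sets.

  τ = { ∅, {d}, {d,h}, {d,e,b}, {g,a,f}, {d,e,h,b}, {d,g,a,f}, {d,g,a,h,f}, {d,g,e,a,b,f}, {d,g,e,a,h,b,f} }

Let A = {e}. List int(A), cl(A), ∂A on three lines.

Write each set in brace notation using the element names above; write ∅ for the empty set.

int(A) = ∅
cl(A)  = {e,b}
∂A     = {e,b}

open subsets of A: ∅; so int(A) = ∅
closure: X∖int(X∖A) = X∖{d,g,a,h,f} = {e,b}
∂A = {e,b} minus ∅ = {e,b}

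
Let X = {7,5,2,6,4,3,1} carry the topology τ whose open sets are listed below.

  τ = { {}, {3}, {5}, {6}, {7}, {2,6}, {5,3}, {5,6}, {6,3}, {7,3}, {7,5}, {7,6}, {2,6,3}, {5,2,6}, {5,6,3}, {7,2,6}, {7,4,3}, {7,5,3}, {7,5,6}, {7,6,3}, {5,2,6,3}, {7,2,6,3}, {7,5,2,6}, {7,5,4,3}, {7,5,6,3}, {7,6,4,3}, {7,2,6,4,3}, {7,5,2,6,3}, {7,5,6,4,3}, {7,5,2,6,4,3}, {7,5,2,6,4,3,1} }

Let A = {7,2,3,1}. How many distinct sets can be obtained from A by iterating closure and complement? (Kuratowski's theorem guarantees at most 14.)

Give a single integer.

complement {5,6,4}; its interior {5,6}; cl(A) = X∖{5,6} = {7,2,4,3,1}
With k = closure, c = complement:
  1. A     = {7,2,3,1}
  2. kA    = {7,2,4,3,1}
  3. cA    = {5,6,4}
  4. ckA   = {5,6}
  5. kcA   = {5,2,6,4,1}
  6. kckA  = {5,2,6,1}
  7. ckcA  = {7,3}
  8. ckckA = {7,4,3}
  9. kckcA = {7,4,3,1}
  10. ckckcA = {5,2,6}
k, c of each give nothing new

10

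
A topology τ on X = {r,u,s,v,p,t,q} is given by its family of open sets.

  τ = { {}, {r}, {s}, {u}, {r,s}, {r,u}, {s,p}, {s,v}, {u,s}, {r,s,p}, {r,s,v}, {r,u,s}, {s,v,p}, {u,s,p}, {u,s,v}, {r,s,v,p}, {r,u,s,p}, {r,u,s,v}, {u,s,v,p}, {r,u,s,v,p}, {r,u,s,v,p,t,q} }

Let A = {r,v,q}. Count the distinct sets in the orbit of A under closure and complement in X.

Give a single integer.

closure: X∖int(X∖A) = X∖{u,s,p} = {r,v,t,q}
Let k=closure and c=complement:
  1. A     = {r,v,q}
  2. kA    = {r,v,t,q}
  3. cA    = {u,s,p,t}
  4. ckA   = {u,s,p}
  5. kcA   = {u,s,v,p,t,q}
  6. ckcA  = {r}
  7. kckcA = {r,t,q}
  8. ckckcA = {u,s,v,p}
— saturated at 8

8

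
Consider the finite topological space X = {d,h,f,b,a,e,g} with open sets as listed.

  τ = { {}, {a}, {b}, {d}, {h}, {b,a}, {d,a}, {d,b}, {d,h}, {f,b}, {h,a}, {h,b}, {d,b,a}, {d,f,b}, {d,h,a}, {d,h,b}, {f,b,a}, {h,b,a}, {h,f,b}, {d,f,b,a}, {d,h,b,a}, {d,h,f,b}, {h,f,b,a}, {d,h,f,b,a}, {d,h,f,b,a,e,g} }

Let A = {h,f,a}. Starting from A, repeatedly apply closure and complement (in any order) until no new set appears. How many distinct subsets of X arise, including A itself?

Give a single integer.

8

closure: X∖int(X∖A) = X∖{d,b} = {h,f,a,e,g}
Let k=closure and c=complement:
  1. A     = {h,f,a}
  2. kA    = {h,f,a,e,g}
  3. cA    = {d,b,e,g}
  4. ckA   = {d,b}
  5. kcA   = {d,f,b,e,g}
  6. ckcA  = {h,a}
  7. kckcA = {h,a,e,g}
  8. ckckcA = {d,f,b}
— saturated at 8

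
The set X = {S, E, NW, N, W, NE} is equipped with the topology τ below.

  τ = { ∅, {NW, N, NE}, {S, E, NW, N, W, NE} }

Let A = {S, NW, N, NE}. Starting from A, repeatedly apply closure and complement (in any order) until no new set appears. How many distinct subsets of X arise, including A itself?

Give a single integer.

6

cl via duality: int({E, W}) = ∅, so X∖∅ = {S, E, NW, N, W, NE}
Write k for closure, c for complement:
  1. A     = {S, NW, N, NE}
  2. kA    = {S, E, NW, N, W, NE}
  3. cA    = {E, W}
  4. ckA   = ∅
  5. kcA   = {S, E, W}
  6. ckcA  = {NW, N, NE}
applying k or c yields no new set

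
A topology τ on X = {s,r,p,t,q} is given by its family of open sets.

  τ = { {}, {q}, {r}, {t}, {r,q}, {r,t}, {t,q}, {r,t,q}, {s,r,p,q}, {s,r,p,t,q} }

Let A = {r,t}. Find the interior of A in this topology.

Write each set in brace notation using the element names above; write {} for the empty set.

{r,t}

opens ⊆ A: {}, {t}, {r}, {r,t}; union → int = {r,t}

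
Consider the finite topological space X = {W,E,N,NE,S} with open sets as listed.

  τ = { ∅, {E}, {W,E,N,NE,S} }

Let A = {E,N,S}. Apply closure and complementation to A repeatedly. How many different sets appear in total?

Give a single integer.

6

closure: X∖int(X∖A) = X∖∅ = {W,E,N,NE,S}
Let k=closure and c=complement:
  1. A     = {E,N,S}
  2. kA    = {W,E,N,NE,S}
  3. cA    = {W,NE}
  4. ckA   = ∅
  5. kcA   = {W,N,NE,S}
  6. ckcA  = {E}
— saturated at 6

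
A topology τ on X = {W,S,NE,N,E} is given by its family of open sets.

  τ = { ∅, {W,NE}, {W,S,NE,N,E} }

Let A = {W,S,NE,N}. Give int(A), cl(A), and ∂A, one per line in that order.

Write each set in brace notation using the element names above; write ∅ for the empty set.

int(A) = {W,NE}
cl(A)  = {W,S,NE,N,E}
∂A     = {S,N,E}

U open, U⊆A: ∅, {W,NE}. int(A) = ⋃ = {W,NE}
X∖A={E}, int(X∖A)=∅, hence cl(A)={W,S,NE,N,E}
∂A: remove int from cl → {S,N,E}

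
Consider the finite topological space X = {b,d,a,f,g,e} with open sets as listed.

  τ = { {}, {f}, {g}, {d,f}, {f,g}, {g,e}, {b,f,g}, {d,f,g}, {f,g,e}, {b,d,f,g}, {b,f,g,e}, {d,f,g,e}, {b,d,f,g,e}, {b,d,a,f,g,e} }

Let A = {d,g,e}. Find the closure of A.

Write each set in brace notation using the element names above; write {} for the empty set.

{b,d,a,g,e}

closure: X∖int(X∖A) = X∖{f} = {b,d,a,g,e}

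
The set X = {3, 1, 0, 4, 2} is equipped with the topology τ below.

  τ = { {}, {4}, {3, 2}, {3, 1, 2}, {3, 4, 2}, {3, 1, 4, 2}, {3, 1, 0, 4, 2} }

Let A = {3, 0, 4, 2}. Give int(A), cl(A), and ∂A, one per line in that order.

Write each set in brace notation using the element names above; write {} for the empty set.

interior: largest open inside A is {3, 4, 2} (from {}, {4}, {3, 2}, {3, 4, 2})
cl via duality: int({1}) = {}, so X∖{} = {3, 1, 0, 4, 2}
cl∖int = {1, 0}

int(A) = {3, 4, 2}
cl(A)  = {3, 1, 0, 4, 2}
∂A     = {1, 0}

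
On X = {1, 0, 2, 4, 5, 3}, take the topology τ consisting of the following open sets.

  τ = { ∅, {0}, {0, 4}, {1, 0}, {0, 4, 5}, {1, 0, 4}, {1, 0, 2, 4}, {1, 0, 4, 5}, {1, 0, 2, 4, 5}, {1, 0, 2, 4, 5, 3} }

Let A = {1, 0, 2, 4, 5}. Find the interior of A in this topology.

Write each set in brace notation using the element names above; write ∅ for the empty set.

{1, 0, 2, 4, 5}

interior: largest open inside A is {1, 0, 2, 4, 5} (from ∅, {0}, {0, 4}, {1, 0}, {0, 4, 5}, {1, 0, 4}, {1, 0, 4, 5}, {1, 0, 2, 4}, {1, 0, 2, 4, 5})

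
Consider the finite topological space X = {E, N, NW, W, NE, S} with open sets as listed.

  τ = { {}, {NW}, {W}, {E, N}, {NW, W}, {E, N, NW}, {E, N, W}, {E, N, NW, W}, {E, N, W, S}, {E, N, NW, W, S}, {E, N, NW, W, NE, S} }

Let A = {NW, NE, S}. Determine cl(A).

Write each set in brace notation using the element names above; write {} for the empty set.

{NW, NE, S}

closure: X∖int(X∖A) = X∖{E, N, W} = {NW, NE, S}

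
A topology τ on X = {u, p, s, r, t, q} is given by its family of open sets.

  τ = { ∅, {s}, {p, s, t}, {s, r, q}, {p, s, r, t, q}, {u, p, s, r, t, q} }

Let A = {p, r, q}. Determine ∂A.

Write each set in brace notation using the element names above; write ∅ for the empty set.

interior: largest open inside A is ∅ (from ∅)
cl via duality: int({u, s, t}) = {s}, so X∖{s} = {u, p, r, t, q}
cl∖int = {u, p, r, t, q}

{u, p, r, t, q}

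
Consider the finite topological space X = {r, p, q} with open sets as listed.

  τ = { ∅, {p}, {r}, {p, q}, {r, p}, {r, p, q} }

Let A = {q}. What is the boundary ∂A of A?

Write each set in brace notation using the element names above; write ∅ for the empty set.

interior: largest open inside A is ∅ (from ∅)
cl via duality: int({r, p}) = {r, p}, so X∖{r, p} = {q}
cl∖int = {q}

{q}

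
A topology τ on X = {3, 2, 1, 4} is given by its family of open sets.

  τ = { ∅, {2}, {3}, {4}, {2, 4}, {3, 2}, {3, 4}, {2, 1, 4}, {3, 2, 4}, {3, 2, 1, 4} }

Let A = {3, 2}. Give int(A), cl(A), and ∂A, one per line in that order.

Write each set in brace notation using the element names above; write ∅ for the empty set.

interior: largest open inside A is {3, 2} (from ∅, {2}, {3}, {3, 2})
cl via duality: int({1, 4}) = {4}, so X∖{4} = {3, 2, 1}
cl∖int = {1}

int(A) = {3, 2}
cl(A)  = {3, 2, 1}
∂A     = {1}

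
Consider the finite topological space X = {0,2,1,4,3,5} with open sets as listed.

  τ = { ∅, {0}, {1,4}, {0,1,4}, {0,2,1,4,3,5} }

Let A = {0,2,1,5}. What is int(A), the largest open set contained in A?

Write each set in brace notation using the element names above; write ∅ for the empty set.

open subsets of A: ∅, {0}; so int(A) = {0}

{0}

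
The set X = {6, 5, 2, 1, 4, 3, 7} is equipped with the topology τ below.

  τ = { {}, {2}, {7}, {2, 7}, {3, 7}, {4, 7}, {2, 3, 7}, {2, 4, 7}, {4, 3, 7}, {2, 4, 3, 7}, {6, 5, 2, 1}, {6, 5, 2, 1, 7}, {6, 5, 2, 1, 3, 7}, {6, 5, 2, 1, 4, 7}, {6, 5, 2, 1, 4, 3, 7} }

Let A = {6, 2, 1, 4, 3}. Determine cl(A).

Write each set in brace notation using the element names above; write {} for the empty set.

X∖A={5, 7}, int(X∖A)={7}, hence cl(A)={6, 5, 2, 1, 4, 3}

{6, 5, 2, 1, 4, 3}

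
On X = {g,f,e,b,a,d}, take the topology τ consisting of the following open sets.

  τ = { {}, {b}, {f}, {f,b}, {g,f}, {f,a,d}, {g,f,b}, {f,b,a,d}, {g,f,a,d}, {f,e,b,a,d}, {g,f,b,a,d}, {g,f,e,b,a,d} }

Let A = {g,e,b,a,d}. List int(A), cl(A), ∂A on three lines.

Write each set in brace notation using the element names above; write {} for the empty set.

int(A) = {b}
cl(A)  = {g,e,b,a,d}
∂A     = {g,e,a,d}

U open, U⊆A: {}, {b}. int(A) = ⋃ = {b}
X∖A={f}, int(X∖A)={f}, hence cl(A)={g,e,b,a,d}
∂A: remove int from cl → {g,e,a,d}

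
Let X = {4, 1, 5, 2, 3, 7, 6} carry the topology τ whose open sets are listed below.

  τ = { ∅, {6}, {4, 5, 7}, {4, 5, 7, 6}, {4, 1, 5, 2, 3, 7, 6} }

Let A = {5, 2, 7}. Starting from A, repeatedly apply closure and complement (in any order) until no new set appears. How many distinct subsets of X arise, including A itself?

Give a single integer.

8

cl via duality: int({4, 1, 3, 6}) = {6}, so X∖{6} = {4, 1, 5, 2, 3, 7}
Write k for closure, c for complement:
  1. A     = {5, 2, 7}
  2. kA    = {4, 1, 5, 2, 3, 7}
  3. cA    = {4, 1, 3, 6}
  4. ckA   = {6}
  5. kcA   = {4, 1, 5, 2, 3, 7, 6}
  6. kckA  = {1, 2, 3, 6}
  7. ckcA  = ∅
  8. ckckA = {4, 5, 7}
applying k or c yields no new set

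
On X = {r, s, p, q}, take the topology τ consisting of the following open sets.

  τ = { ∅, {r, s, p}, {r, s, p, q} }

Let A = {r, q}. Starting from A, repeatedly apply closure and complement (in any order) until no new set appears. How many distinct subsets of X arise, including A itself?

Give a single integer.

complement {s, p}; its interior ∅; cl(A) = X∖∅ = {r, s, p, q}
With k = closure, c = complement:
  1. A     = {r, q}
  2. kA    = {r, s, p, q}
  3. cA    = {s, p}
  4. ckA   = ∅
k, c of each give nothing new

4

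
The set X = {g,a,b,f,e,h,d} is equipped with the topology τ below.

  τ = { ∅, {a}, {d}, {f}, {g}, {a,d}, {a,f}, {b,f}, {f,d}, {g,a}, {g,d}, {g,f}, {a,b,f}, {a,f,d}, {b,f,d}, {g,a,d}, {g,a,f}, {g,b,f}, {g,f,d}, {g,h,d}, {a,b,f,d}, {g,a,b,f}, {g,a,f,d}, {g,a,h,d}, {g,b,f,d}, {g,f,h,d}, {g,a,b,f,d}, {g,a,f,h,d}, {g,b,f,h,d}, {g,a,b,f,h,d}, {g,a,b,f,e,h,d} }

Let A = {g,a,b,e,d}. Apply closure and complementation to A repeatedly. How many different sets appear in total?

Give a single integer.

10

complement {f,h}; its interior {f}; cl(A) = X∖{f} = {g,a,b,e,h,d}
With k = closure, c = complement:
  1. A     = {g,a,b,e,d}
  2. kA    = {g,a,b,e,h,d}
  3. cA    = {f,h}
  4. ckA   = {f}
  5. kcA   = {b,f,e,h}
  6. kckA  = {b,f,e}
  7. ckcA  = {g,a,d}
  8. ckckA = {g,a,h,d}
  9. kckcA = {g,a,e,h,d}
  10. ckckcA = {b,f}
k, c of each give nothing new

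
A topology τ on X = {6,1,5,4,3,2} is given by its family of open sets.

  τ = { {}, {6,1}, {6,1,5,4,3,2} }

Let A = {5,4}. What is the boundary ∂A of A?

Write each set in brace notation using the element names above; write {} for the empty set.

U open, U⊆A: {}. int(A) = ⋃ = {}
X∖A={6,1,3,2}, int(X∖A)={6,1}, hence cl(A)={5,4,3,2}
∂A: remove int from cl → {5,4,3,2}

{5,4,3,2}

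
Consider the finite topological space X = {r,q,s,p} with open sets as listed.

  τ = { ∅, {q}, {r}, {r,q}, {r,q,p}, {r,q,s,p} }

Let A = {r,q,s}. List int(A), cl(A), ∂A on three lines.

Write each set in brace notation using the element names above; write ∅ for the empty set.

open subsets of A: ∅, {q}, {r}, {r,q}; so int(A) = {r,q}
closure: X∖int(X∖A) = X∖∅ = {r,q,s,p}
∂A = {r,q,s,p} minus {r,q} = {s,p}

int(A) = {r,q}
cl(A)  = {r,q,s,p}
∂A     = {s,p}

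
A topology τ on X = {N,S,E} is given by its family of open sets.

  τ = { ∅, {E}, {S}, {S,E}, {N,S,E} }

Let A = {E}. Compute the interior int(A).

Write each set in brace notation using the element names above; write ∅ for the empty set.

{E}

U open, U⊆A: ∅, {E}. int(A) = ⋃ = {E}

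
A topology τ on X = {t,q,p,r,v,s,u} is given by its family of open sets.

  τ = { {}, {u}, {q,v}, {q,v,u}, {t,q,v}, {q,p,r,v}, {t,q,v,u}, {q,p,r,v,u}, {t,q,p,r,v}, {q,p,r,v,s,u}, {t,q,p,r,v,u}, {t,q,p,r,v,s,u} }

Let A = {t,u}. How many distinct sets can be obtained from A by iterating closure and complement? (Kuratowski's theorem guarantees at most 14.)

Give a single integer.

8

complement {q,p,r,v,s}; its interior {q,p,r,v}; cl(A) = X∖{q,p,r,v} = {t,s,u}
With k = closure, c = complement:
  1. A     = {t,u}
  2. kA    = {t,s,u}
  3. cA    = {q,p,r,v,s}
  4. ckA   = {q,p,r,v}
  5. kcA   = {t,q,p,r,v,s}
  6. ckcA  = {u}
  7. kckcA = {s,u}
  8. ckckcA = {t,q,p,r,v}
k, c of each give nothing new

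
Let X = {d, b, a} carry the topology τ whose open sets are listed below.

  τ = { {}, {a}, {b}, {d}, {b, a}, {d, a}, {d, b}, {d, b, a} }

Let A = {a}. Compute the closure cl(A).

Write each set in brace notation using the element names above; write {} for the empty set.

{a}

X∖A={d, b}, int(X∖A)={d, b}, hence cl(A)={a}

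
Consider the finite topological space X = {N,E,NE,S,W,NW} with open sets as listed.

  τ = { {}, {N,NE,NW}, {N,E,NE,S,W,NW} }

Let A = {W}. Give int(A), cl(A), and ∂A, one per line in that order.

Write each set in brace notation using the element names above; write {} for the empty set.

open subsets of A: {}; so int(A) = {}
closure: X∖int(X∖A) = X∖{N,NE,NW} = {E,S,W}
∂A = {E,S,W} minus {} = {E,S,W}

int(A) = {}
cl(A)  = {E,S,W}
∂A     = {E,S,W}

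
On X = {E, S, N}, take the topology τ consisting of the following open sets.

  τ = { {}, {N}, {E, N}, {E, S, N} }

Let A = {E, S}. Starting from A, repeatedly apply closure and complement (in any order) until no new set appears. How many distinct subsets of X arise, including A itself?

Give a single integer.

cl via duality: int({N}) = {N}, so X∖{N} = {E, S}
Write k for closure, c for complement:
  1. A     = {E, S}
  2. cA    = {N}
  3. kcA   = {E, S, N}
  4. ckcA  = {}
applying k or c yields no new set

4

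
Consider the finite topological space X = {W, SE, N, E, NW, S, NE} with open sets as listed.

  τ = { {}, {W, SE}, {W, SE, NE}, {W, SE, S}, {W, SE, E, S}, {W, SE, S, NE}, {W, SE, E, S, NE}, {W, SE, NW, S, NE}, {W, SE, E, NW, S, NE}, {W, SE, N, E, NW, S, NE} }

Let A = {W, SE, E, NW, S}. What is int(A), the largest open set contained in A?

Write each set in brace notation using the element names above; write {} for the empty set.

U open, U⊆A: {}, {W, SE}, {W, SE, S}, {W, SE, E, S}. int(A) = ⋃ = {W, SE, E, S}

{W, SE, E, S}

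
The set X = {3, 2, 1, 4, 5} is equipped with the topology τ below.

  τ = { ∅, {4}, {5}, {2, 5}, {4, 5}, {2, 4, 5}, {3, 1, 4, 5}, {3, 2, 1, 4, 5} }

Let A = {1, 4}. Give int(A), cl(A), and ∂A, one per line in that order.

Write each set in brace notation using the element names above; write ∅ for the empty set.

open subsets of A: ∅, {4}; so int(A) = {4}
closure: X∖int(X∖A) = X∖{2, 5} = {3, 1, 4}
∂A = {3, 1, 4} minus {4} = {3, 1}

int(A) = {4}
cl(A)  = {3, 1, 4}
∂A     = {3, 1}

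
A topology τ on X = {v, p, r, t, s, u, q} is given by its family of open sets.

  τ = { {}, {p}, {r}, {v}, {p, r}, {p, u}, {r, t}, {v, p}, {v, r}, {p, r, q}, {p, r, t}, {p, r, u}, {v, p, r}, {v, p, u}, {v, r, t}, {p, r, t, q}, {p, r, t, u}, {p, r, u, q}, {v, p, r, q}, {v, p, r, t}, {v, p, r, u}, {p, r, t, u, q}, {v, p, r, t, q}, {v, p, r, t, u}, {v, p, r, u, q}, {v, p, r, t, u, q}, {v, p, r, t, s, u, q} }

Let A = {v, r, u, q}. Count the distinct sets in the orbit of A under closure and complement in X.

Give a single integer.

X∖A={p, t, s}, int(X∖A)={p}, hence cl(A)={v, r, t, s, u, q}
Orbit (k=closure, c=complement):
  1. A     = {v, r, u, q}
  2. kA    = {v, r, t, s, u, q}
  3. cA    = {p, t, s}
  4. ckA   = {p}
  5. kcA   = {p, t, s, u, q}
  6. kckA  = {p, s, u, q}
  7. ckcA  = {v, r}
  8. ckckA = {v, r, t}
  9. kckcA = {v, r, t, s, q}
  10. ckckcA = {p, u}
(closed under both — stop)

10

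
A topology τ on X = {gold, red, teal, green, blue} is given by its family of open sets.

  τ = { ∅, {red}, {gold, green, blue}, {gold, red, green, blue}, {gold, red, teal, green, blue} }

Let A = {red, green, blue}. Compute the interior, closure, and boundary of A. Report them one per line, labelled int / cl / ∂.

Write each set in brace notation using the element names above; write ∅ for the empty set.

open subsets of A: ∅, {red}; so int(A) = {red}
closure: X∖int(X∖A) = X∖∅ = {gold, red, teal, green, blue}
∂A = {gold, red, teal, green, blue} minus {red} = {gold, teal, green, blue}

int(A) = {red}
cl(A)  = {gold, red, teal, green, blue}
∂A     = {gold, teal, green, blue}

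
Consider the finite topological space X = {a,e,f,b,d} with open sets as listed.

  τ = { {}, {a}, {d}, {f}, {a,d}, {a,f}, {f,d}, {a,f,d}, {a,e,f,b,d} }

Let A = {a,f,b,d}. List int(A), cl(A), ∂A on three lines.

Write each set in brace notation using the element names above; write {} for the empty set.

int(A) = {a,f,d}
cl(A)  = {a,e,f,b,d}
∂A     = {e,b}

open subsets of A: {}, {f}, {d}, {a}, {a,f}, {f,d}, {a,d}, {a,f,d}; so int(A) = {a,f,d}
closure: X∖int(X∖A) = X∖{} = {a,e,f,b,d}
∂A = {a,e,f,b,d} minus {a,f,d} = {e,b}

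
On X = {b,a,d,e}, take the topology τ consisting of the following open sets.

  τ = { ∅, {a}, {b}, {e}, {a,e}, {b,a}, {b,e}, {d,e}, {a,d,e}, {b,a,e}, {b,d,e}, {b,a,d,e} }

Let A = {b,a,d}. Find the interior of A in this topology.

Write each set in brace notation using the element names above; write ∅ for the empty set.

{b,a}

opens ⊆ A: ∅, {b}, {a}, {b,a}; union → int = {b,a}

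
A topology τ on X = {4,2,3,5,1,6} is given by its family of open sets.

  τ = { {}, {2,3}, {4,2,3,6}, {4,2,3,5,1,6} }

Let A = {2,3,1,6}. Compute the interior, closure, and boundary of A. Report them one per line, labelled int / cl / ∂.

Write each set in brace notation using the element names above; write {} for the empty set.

int(A) = {2,3}
cl(A)  = {4,2,3,5,1,6}
∂A     = {4,5,1,6}

open subsets of A: {}, {2,3}; so int(A) = {2,3}
closure: X∖int(X∖A) = X∖{} = {4,2,3,5,1,6}
∂A = {4,2,3,5,1,6} minus {2,3} = {4,5,1,6}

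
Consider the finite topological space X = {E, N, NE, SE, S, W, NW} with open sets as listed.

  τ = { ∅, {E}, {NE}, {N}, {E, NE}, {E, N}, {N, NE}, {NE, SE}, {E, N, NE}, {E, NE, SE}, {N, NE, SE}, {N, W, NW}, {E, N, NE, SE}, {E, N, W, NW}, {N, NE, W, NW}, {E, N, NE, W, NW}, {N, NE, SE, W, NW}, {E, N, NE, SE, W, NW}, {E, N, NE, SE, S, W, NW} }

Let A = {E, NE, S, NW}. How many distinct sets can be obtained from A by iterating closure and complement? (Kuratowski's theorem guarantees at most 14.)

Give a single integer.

10

X∖A={N, SE, W}, int(X∖A)={N}, hence cl(A)={E, NE, SE, S, W, NW}
Orbit (k=closure, c=complement):
  1. A     = {E, NE, S, NW}
  2. kA    = {E, NE, SE, S, W, NW}
  3. cA    = {N, SE, W}
  4. ckA   = {N}
  5. kcA   = {N, SE, S, W, NW}
  6. kckA  = {N, S, W, NW}
  7. ckcA  = {E, NE}
  8. ckckA = {E, NE, SE}
  9. kckcA = {E, NE, SE, S}
  10. ckckcA = {N, W, NW}
(closed under both — stop)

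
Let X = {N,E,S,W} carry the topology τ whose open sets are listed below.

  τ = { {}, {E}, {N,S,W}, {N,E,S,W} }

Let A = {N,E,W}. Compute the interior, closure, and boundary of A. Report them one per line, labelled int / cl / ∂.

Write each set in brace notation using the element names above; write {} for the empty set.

int(A) = {E}
cl(A)  = {N,E,S,W}
∂A     = {N,S,W}

interior: largest open inside A is {E} (from {}, {E})
cl via duality: int({S}) = {}, so X∖{} = {N,E,S,W}
cl∖int = {N,S,W}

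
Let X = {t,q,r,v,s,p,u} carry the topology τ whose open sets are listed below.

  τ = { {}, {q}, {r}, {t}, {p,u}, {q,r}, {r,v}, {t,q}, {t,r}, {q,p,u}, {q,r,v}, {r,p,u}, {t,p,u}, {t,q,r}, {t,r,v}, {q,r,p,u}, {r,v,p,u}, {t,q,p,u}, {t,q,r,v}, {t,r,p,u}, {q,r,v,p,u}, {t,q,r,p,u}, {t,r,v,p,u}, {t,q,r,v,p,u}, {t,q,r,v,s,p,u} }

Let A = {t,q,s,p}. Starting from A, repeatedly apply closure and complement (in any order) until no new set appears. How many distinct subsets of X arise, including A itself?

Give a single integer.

10

closure: X∖int(X∖A) = X∖{r,v} = {t,q,s,p,u}
Let k=closure and c=complement:
  1. A     = {t,q,s,p}
  2. kA    = {t,q,s,p,u}
  3. cA    = {r,v,u}
  4. ckA   = {r,v}
  5. kcA   = {r,v,s,p,u}
  6. kckA  = {r,v,s}
  7. ckcA  = {t,q}
  8. ckckA = {t,q,p,u}
  9. kckcA = {t,q,s}
  10. ckckcA = {r,v,p,u}
— saturated at 10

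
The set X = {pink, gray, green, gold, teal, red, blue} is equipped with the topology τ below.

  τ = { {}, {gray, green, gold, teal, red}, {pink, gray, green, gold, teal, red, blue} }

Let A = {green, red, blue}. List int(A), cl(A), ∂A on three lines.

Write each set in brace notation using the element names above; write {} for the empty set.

open subsets of A: {}; so int(A) = {}
closure: X∖int(X∖A) = X∖{} = {pink, gray, green, gold, teal, red, blue}
∂A = {pink, gray, green, gold, teal, red, blue} minus {} = {pink, gray, green, gold, teal, red, blue}

int(A) = {}
cl(A)  = {pink, gray, green, gold, teal, red, blue}
∂A     = {pink, gray, green, gold, teal, red, blue}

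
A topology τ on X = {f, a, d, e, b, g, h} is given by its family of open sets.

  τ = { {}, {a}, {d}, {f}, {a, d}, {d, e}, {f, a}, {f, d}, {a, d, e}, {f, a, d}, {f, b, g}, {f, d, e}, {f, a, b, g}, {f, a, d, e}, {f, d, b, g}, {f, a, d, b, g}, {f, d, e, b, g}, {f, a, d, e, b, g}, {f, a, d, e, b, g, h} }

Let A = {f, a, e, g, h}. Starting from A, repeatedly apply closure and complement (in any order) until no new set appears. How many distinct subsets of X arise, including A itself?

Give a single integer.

complement {d, b}; its interior {d}; cl(A) = X∖{d} = {f, a, e, b, g, h}
With k = closure, c = complement:
  1. A     = {f, a, e, g, h}
  2. kA    = {f, a, e, b, g, h}
  3. cA    = {d, b}
  4. ckA   = {d}
  5. kcA   = {d, e, b, g, h}
  6. kckA  = {d, e, h}
  7. ckcA  = {f, a}
  8. ckckA = {f, a, b, g}
  9. kckcA = {f, a, b, g, h}
  10. ckckcA = {d, e}
k, c of each give nothing new

10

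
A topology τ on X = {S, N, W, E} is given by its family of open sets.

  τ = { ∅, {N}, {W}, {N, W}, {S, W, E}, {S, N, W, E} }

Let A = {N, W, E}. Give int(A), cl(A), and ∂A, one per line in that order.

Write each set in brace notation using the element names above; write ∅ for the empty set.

open subsets of A: ∅, {W}, {N}, {N, W}; so int(A) = {N, W}
closure: X∖int(X∖A) = X∖∅ = {S, N, W, E}
∂A = {S, N, W, E} minus {N, W} = {S, E}

int(A) = {N, W}
cl(A)  = {S, N, W, E}
∂A     = {S, E}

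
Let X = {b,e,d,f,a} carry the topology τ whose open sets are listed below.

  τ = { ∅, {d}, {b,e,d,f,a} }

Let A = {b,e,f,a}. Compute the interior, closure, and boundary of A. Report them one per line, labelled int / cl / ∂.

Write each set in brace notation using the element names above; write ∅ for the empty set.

int(A) = ∅
cl(A)  = {b,e,f,a}
∂A     = {b,e,f,a}

open subsets of A: ∅; so int(A) = ∅
closure: X∖int(X∖A) = X∖{d} = {b,e,f,a}
∂A = {b,e,f,a} minus ∅ = {b,e,f,a}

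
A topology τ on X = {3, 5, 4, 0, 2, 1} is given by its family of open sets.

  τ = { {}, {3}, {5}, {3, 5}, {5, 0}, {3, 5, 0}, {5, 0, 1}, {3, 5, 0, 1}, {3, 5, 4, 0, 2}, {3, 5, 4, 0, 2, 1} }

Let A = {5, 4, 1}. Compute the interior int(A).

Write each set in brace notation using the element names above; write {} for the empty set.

opens ⊆ A: {}, {5}; union → int = {5}

{5}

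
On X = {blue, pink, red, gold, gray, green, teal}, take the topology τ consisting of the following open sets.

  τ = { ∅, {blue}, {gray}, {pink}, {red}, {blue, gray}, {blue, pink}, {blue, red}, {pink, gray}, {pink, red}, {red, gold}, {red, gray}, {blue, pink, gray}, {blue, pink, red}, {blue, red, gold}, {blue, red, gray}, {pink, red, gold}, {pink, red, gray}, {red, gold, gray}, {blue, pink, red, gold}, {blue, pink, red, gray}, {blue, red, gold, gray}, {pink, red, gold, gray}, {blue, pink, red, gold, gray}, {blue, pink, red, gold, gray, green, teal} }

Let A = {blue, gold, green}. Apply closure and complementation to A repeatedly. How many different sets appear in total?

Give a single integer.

X∖A={pink, red, gray, teal}, int(X∖A)={pink, red, gray}, hence cl(A)={blue, gold, green, teal}
Orbit (k=closure, c=complement):
  1. A     = {blue, gold, green}
  2. kA    = {blue, gold, green, teal}
  3. cA    = {pink, red, gray, teal}
  4. ckA   = {pink, red, gray}
  5. kcA   = {pink, red, gold, gray, green, teal}
  6. ckcA  = {blue}
  7. kckcA = {blue, green, teal}
  8. ckckcA = {pink, red, gold, gray}
(closed under both — stop)

8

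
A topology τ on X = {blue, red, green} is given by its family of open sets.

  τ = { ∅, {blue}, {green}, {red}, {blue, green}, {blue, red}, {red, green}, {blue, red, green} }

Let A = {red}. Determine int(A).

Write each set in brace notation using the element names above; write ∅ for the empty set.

{red}

U open, U⊆A: ∅, {red}. int(A) = ⋃ = {red}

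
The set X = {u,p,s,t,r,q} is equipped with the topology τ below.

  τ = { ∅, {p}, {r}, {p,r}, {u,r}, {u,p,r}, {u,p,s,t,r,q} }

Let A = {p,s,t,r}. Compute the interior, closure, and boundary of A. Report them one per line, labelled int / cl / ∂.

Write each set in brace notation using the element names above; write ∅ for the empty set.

int(A) = {p,r}
cl(A)  = {u,p,s,t,r,q}
∂A     = {u,s,t,q}

open subsets of A: ∅, {r}, {p}, {p,r}; so int(A) = {p,r}
closure: X∖int(X∖A) = X∖∅ = {u,p,s,t,r,q}
∂A = {u,p,s,t,r,q} minus {p,r} = {u,s,t,q}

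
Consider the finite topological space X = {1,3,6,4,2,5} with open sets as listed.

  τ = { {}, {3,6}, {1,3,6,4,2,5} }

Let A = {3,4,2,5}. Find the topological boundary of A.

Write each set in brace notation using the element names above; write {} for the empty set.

{1,3,6,4,2,5}

opens ⊆ A: {}; union → int = {}
complement {1,6}; its interior {}; cl(A) = X∖{} = {1,3,6,4,2,5}
boundary = {1,3,6,4,2,5} ∖ {} = {1,3,6,4,2,5}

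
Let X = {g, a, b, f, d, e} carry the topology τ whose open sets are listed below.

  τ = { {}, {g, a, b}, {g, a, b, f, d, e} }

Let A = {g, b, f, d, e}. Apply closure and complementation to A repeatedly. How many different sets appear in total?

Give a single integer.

cl via duality: int({a}) = {}, so X∖{} = {g, a, b, f, d, e}
Write k for closure, c for complement:
  1. A     = {g, b, f, d, e}
  2. kA    = {g, a, b, f, d, e}
  3. cA    = {a}
  4. ckA   = {}
applying k or c yields no new set

4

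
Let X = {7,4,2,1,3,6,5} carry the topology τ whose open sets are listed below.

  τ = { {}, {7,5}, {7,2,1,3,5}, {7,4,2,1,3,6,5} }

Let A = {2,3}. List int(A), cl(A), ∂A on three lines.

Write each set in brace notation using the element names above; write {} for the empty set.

opens ⊆ A: {}; union → int = {}
complement {7,4,1,6,5}; its interior {7,5}; cl(A) = X∖{7,5} = {4,2,1,3,6}
boundary = {4,2,1,3,6} ∖ {} = {4,2,1,3,6}

int(A) = {}
cl(A)  = {4,2,1,3,6}
∂A     = {4,2,1,3,6}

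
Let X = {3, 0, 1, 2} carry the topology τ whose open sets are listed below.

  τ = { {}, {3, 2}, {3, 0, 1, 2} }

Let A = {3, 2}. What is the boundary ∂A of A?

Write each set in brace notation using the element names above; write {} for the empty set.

{0, 1}

open subsets of A: {}, {3, 2}; so int(A) = {3, 2}
closure: X∖int(X∖A) = X∖{} = {3, 0, 1, 2}
∂A = {3, 0, 1, 2} minus {3, 2} = {0, 1}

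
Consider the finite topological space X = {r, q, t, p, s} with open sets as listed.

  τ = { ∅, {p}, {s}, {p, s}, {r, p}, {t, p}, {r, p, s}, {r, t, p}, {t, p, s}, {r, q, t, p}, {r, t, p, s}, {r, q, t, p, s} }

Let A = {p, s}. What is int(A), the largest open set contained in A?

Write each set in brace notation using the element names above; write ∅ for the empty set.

opens ⊆ A: ∅, {s}, {p}, {p, s}; union → int = {p, s}

{p, s}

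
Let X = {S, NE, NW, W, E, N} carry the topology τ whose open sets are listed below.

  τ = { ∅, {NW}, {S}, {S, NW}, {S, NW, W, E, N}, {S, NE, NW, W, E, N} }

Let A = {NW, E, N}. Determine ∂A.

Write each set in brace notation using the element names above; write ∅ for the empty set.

{NE, W, E, N}

U open, U⊆A: ∅, {NW}. int(A) = ⋃ = {NW}
X∖A={S, NE, W}, int(X∖A)={S}, hence cl(A)={NE, NW, W, E, N}
∂A: remove int from cl → {NE, W, E, N}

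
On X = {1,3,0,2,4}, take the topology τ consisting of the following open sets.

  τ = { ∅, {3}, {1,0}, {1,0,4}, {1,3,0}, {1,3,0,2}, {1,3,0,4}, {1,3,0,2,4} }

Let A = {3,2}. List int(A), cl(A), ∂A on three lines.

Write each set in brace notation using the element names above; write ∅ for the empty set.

opens ⊆ A: ∅, {3}; union → int = {3}
complement {1,0,4}; its interior {1,0,4}; cl(A) = X∖{1,0,4} = {3,2}
boundary = {3,2} ∖ {3} = {2}

int(A) = {3}
cl(A)  = {3,2}
∂A     = {2}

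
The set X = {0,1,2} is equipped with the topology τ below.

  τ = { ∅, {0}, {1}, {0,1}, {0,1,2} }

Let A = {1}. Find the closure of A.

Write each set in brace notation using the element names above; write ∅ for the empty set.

{1,2}

cl via duality: int({0,2}) = {0}, so X∖{0} = {1,2}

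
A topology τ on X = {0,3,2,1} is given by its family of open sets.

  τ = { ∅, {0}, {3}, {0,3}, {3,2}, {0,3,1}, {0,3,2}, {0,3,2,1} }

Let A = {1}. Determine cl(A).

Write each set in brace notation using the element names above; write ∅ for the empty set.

closure: X∖int(X∖A) = X∖{0,3,2} = {1}

{1}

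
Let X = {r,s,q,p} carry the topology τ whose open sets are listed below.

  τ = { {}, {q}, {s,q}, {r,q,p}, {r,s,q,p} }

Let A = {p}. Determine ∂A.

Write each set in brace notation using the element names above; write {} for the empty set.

{r,p}

U open, U⊆A: {}. int(A) = ⋃ = {}
X∖A={r,s,q}, int(X∖A)={s,q}, hence cl(A)={r,p}
∂A: remove int from cl → {r,p}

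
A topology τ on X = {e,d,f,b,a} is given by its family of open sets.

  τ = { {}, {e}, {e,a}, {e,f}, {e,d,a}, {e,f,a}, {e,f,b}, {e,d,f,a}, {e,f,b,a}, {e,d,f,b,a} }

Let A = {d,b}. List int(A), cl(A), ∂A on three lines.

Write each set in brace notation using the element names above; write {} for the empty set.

U open, U⊆A: {}. int(A) = ⋃ = {}
X∖A={e,f,a}, int(X∖A)={e,f,a}, hence cl(A)={d,b}
∂A: remove int from cl → {d,b}

int(A) = {}
cl(A)  = {d,b}
∂A     = {d,b}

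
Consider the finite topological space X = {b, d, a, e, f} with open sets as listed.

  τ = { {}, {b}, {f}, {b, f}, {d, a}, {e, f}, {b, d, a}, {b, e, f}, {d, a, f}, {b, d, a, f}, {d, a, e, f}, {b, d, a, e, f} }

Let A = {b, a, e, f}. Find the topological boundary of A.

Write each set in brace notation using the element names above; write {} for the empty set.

{d, a}

opens ⊆ A: {}, {f}, {b}, {e, f}, {b, f}, {b, e, f}; union → int = {b, e, f}
complement {d}; its interior {}; cl(A) = X∖{} = {b, d, a, e, f}
boundary = {b, d, a, e, f} ∖ {b, e, f} = {d, a}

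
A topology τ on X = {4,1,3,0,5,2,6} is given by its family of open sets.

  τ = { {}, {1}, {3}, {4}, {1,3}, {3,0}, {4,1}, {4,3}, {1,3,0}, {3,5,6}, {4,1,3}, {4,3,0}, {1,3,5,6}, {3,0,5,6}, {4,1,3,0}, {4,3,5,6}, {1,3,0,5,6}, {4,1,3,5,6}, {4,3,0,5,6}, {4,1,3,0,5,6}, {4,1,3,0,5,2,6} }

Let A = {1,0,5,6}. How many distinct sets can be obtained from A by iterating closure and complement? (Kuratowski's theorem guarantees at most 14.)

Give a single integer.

8

X∖A={4,3,2}, int(X∖A)={4,3}, hence cl(A)={1,0,5,2,6}
Orbit (k=closure, c=complement):
  1. A     = {1,0,5,6}
  2. kA    = {1,0,5,2,6}
  3. cA    = {4,3,2}
  4. ckA   = {4,3}
  5. kcA   = {4,3,0,5,2,6}
  6. ckcA  = {1}
  7. kckcA = {1,2}
  8. ckckcA = {4,3,0,5,6}
(closed under both — stop)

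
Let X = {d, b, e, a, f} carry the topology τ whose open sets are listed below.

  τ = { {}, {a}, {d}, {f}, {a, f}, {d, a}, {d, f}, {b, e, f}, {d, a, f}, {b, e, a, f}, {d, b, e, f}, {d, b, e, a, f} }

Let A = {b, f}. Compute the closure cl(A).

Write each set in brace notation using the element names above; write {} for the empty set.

cl via duality: int({d, e, a}) = {d, a}, so X∖{d, a} = {b, e, f}

{b, e, f}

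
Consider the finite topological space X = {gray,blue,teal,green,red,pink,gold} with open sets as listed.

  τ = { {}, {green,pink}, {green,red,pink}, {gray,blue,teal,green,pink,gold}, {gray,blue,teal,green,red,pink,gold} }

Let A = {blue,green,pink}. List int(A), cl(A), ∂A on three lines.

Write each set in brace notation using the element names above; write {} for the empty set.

int(A) = {green,pink}
cl(A)  = {gray,blue,teal,green,red,pink,gold}
∂A     = {gray,blue,teal,red,gold}

interior: largest open inside A is {green,pink} (from {}, {green,pink})
cl via duality: int({gray,teal,red,gold}) = {}, so X∖{} = {gray,blue,teal,green,red,pink,gold}
cl∖int = {gray,blue,teal,red,gold}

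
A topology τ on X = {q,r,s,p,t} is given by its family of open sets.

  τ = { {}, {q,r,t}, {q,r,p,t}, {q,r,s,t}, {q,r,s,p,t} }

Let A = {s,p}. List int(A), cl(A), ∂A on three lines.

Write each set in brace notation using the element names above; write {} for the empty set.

opens ⊆ A: {}; union → int = {}
complement {q,r,t}; its interior {q,r,t}; cl(A) = X∖{q,r,t} = {s,p}
boundary = {s,p} ∖ {} = {s,p}

int(A) = {}
cl(A)  = {s,p}
∂A     = {s,p}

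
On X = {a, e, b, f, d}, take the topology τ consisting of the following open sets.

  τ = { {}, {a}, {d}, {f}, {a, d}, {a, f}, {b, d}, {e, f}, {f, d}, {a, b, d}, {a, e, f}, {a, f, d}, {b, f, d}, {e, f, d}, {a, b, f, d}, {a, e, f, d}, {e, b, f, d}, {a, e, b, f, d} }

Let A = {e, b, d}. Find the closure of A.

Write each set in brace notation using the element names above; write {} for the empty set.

complement {a, f}; its interior {a, f}; cl(A) = X∖{a, f} = {e, b, d}

{e, b, d}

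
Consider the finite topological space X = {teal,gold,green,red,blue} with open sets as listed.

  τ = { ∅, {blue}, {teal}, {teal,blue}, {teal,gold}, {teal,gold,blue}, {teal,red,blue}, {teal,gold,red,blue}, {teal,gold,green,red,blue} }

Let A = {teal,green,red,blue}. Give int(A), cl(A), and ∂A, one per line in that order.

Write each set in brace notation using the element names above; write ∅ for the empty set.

int(A) = {teal,red,blue}
cl(A)  = {teal,gold,green,red,blue}
∂A     = {gold,green}

opens ⊆ A: ∅, {teal}, {blue}, {teal,blue}, {teal,red,blue}; union → int = {teal,red,blue}
complement {gold}; its interior ∅; cl(A) = X∖∅ = {teal,gold,green,red,blue}
boundary = {teal,gold,green,red,blue} ∖ {teal,red,blue} = {gold,green}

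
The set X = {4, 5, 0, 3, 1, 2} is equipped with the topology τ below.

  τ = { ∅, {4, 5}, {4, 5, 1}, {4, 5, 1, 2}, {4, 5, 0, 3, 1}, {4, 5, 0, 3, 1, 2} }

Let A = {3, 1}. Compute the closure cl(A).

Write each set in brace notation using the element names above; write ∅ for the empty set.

{0, 3, 1, 2}

cl via duality: int({4, 5, 0, 2}) = {4, 5}, so X∖{4, 5} = {0, 3, 1, 2}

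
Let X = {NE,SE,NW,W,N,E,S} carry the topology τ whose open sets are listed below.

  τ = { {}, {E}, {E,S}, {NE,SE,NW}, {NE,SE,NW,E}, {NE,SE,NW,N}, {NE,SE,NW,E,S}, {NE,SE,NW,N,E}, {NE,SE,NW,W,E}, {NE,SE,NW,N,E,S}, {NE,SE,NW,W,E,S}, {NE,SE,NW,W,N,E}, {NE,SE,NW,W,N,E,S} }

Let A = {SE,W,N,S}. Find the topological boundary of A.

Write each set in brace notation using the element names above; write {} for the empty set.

{NE,SE,NW,W,N,S}

open subsets of A: {}; so int(A) = {}
closure: X∖int(X∖A) = X∖{E} = {NE,SE,NW,W,N,S}
∂A = {NE,SE,NW,W,N,S} minus {} = {NE,SE,NW,W,N,S}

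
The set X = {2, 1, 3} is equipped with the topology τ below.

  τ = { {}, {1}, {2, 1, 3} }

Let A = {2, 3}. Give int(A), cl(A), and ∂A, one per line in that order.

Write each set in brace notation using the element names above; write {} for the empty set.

open subsets of A: {}; so int(A) = {}
closure: X∖int(X∖A) = X∖{1} = {2, 3}
∂A = {2, 3} minus {} = {2, 3}

int(A) = {}
cl(A)  = {2, 3}
∂A     = {2, 3}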